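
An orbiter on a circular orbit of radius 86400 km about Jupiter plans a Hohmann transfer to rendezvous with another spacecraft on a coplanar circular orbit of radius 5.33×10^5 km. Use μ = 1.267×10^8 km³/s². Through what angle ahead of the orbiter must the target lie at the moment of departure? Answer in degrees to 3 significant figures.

φ = 100°

Semi-major axis of the transfer orbit: a_t = (86400 + 5.330×10^5)/2 = 3.097×10^5 km.
The half-period of the transfer ellipse is t = π√(a_t³/μ) = 48103.1 s.
The target's mean motion on its circular orbit is ω₂ = √(μ/r₂³) = 2.89266×10^-5 rad/s.
Angle swept by the target during transfer: ω₂·t = 1.39146 rad = 79.72°.
Arrival is 180° from departure on the ellipse, so φ = 180° − 79.72° = 100°.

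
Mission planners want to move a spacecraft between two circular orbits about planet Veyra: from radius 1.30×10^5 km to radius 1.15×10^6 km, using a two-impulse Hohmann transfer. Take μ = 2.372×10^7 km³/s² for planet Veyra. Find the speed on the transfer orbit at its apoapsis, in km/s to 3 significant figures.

v = 2.05 km/s

The Hohmann ellipse has a_t = (r₁ + r₂)/2 = 6.400×10^5 km.
The apoapsis of the transfer ellipse is at r = 1.150×10^6 km.
Vis-viva: v = √[μ(2/r − 1/a_t)] = √[2.372×10^7 × (2/1.150×10^6 − 1/6.400×10^5)] = 2.047 km/s.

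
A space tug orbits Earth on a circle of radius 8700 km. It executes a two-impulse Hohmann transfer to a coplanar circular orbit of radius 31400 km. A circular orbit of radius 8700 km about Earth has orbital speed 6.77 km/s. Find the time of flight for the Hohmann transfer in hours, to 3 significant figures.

From the circular-orbit relation v² = μ/r at r = 8700 km: μ = v²r = (6.77)² × 8700 = 3.98746×10^5 km³/s².
The Hohmann ellipse has a_t = (r₁ + r₂)/2 = 20050 km.
Half the transfer-orbit period gives t = π√(a_t³/μ) = 14120 s.
Converting: 14120 s ÷ 3600 s/hour = 3.92 hours.

t = 3.92 hours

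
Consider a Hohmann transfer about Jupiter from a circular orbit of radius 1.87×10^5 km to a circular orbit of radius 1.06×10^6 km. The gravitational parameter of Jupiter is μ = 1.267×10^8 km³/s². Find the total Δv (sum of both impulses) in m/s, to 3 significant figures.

Semi-major axis of the transfer orbit: a_t = (1.870×10^5 + 1.060×10^6)/2 = 6.235×10^5 km.
At r₁ the circular-orbit speed is v₁ = √(μ/r₁) = 26.03 km/s.
On the transfer ellipse at r₁, v² = μ(2/r − 1/a) gives v_p = √[μ(2/r₁ − 1/a_t)] = 33.94 km/s.
First burn Δv₁ = |v_p − v₁| = 7.910 km/s.
Circular speed at r₂: v₂ = √(μ/r₂) = 10.933 km/s.
Transfer-orbit speed at r₂: v_a = √[μ(2/r₂ − 1/a_t)] = 5.9874 km/s.
Second burn Δv₂ = |v₂ − v_a| = 4.946 km/s.
Δv = Δv₁ + Δv₂ = 7.910 + 4.946 = 12.86 km/s.

Δv = 12900 m/s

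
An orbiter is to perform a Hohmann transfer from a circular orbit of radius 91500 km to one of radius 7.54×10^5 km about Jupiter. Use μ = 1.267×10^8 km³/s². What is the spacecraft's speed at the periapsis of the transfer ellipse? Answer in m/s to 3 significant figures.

The Hohmann ellipse has a_t = (r₁ + r₂)/2 = 4.2275×10^5 km.
At periapsis, r = 91500 km.
From the vis-viva equation, v = √[μ(2/r − 1/a_t)] = 49.70 km/s.

v = 49700 m/s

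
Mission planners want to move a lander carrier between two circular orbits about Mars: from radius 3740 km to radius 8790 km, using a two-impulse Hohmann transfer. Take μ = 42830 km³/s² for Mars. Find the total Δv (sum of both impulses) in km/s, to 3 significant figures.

Transfer-ellipse semi-major axis a_t = (r₁ + r₂)/2 = (3740 + 8790)/2 = 6265 km.
At r₁ the circular-orbit speed is v₁ = √(μ/r₁) = 3.3841 km/s.
Transfer-orbit speed at r₁ (v² = μ(2/r − 1/a)): v_p = √[μ(2/r₁ − 1/a_t)] = 4.0084 km/s.
First burn Δv₁ = |v_p − v₁| = 0.6243 km/s.
At r₂, v₂ = √(μ/r₂) = 2.2074 km/s.
Transfer-orbit speed at r₂: v_a = √[μ(2/r₂ − 1/a_t)] = 1.7055 km/s.
Second burn Δv₂ = |v₂ − v_a| = 0.5019 km/s.
Δv = Δv₁ + Δv₂ = 0.6243 + 0.5019 = 1.126 km/s.

Δv = 1.13 km/s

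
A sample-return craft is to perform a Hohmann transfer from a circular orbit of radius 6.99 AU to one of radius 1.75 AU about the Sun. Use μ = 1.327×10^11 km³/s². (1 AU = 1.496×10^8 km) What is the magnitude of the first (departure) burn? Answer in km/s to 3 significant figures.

In km: r₁ = 6.99 × 1.496×10^8 = 1.045704×10^9 km; r₂ = 1.75 × 1.496×10^8 = 2.618×10^8 km.
Transfer-ellipse semi-major axis a_t = (r₁ + r₂)/2 = (1.045704×10^9 + 2.618×10^8)/2 = 6.53752×10^8 km.
Circular speed at r = 1.045704×10^9 km: v_c = √(μ/r) = 11.265 km/s.
Vis-viva on the transfer ellipse at r = 1.045704×10^9 km gives v_t = √[μ(2/r − 1/a_t)] = 7.1287 km/s.
Δv₁ = |v_t − v_c| = |7.1287 − 11.265| = 4.136 km/s.

Δv₁ = 4.14 km/s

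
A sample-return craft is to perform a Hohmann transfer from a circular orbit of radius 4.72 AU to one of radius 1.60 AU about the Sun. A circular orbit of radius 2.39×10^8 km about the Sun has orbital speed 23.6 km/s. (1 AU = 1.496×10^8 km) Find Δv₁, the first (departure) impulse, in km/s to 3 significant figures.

Δv₁ = 3.96 km/s

From the circular-orbit relation v² = μ/r at r = 2.39×10^8 km: μ = v²r = (23.6)² × 2.39×10^8 = 1.33113×10^11 km³/s².
In km: r₁ = 4.72 × 1.496×10^8 = 7.06112×10^8 km; r₂ = 1.60 × 1.496×10^8 = 2.3936×10^8 km.
Semi-major axis of the transfer orbit: a_t = (7.06112×10^8 + 2.3936×10^8)/2 = 4.72736×10^8 km.
Circular speed at r = 7.06112×10^8 km: v_c = √(μ/r) = 13.73 km/s.
Vis-viva on the transfer ellipse at r = 7.06112×10^8 km gives v_t = √[μ(2/r − 1/a_t)] = 9.770 km/s.
Δv₁ = |v_t − v_c| = |9.770 − 13.73| = 3.960 km/s.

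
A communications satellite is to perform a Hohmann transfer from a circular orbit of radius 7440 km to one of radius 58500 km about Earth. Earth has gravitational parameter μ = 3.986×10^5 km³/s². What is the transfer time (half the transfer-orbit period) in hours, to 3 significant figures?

t = 8.27 hours

Transfer-ellipse semi-major axis a_t = (r₁ + r₂)/2 = (7440 + 58500)/2 = 32970 km.
Half the transfer-orbit period gives t = π√(a_t³/μ) = 29789 s.
Converting: 29789 s ÷ 3600 s/hour = 8.27 hours.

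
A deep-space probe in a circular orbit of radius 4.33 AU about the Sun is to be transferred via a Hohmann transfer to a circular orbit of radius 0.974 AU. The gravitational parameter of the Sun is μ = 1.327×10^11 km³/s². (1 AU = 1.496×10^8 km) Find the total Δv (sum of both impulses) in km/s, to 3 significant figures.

In km: r₁ = 4.33 × 1.496×10^8 = 6.47768×10^8 km; r₂ = 0.974 × 1.496×10^8 = 1.457104×10^8 km.
Transfer-ellipse semi-major axis a_t = (r₁ + r₂)/2 = (6.47768×10^8 + 1.457104×10^8)/2 = 3.967392×10^8 km.
At r₁ the circular-orbit speed is v₁ = √(μ/r₁) = 14.313 km/s.
On the transfer ellipse at r₁, v² = μ(2/r − 1/a) gives v_a = √[μ(2/r₁ − 1/a_t)] = 8.6740 km/s.
First burn Δv₁ = |v_a − v₁| = 5.639 km/s.
Circular speed at r₂: v₂ = √(μ/r₂) = 30.178 km/s.
Transfer-orbit speed at r₂: v_p = √[μ(2/r₂ − 1/a_t)] = 38.561 km/s.
Second burn Δv₂ = |v₂ − v_p| = 8.383 km/s.
Total Δv = Δv₁ + Δv₂ = 14.02 km/s.

Δv = 14.0 km/s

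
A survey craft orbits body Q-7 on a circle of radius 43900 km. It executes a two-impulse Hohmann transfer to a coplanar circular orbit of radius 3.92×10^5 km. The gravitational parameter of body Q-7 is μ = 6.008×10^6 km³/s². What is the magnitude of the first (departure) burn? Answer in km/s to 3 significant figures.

Δv₁ = 3.99 km/s

Transfer-ellipse semi-major axis a_t = (r₁ + r₂)/2 = (43900 + 3.920×10^5)/2 = 2.1795×10^5 km.
Circular speed at r = 43900 km: v_c = √(μ/r) = 11.698568 km/s.
Vis-viva on the transfer ellipse at r = 43900 km gives v_t = √[μ(2/r − 1/a_t)] = 15.689074 km/s.
Δv₁ = |v_t − v_c| = |15.689074 − 11.698568| = 3.991 km/s.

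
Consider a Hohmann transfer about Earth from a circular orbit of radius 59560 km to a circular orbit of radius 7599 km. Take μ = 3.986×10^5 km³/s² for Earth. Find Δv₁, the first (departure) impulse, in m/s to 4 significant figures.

Semi-major axis of the transfer orbit: a_t = (59560 + 7599)/2 = 33579.5 km.
On the circular orbit at r = 59560 km, v_c = √(μ/r) = 2.587 km/s.
Transfer-orbit speed at the same r (vis-viva, a = a_t): v_t = √[μ(2/r − 1/a_t)] = 1.231 km/s.
Δv₁ = |v_t − v_c| = |1.231 − 2.587| = 1.356 km/s.

Δv₁ = 1356 m/s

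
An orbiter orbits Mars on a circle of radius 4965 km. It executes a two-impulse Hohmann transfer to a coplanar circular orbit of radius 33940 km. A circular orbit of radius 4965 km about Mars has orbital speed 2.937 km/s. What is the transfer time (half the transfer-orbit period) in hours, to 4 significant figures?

From the circular-orbit relation v² = μ/r at r = 4965 km: μ = v²r = (2.937)² × 4965 = 42827.9 km³/s².
Semi-major axis of the transfer orbit: a_t = (4965 + 33940)/2 = 19452.5 km.
By Kepler's third law the transfer-orbit period is T = 2π√(a_t³/μ), so t = T/2 = 41190 s.
Converting: 41190 s ÷ 3600 s/hour = 11.44 hours.

t = 11.44 hours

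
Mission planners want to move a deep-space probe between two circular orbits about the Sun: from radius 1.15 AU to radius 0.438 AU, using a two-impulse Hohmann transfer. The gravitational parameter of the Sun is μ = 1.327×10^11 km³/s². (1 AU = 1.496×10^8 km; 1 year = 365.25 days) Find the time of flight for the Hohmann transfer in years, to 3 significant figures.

t = 0.354 years

In km: r₁ = 1.15 × 1.496×10^8 = 1.7204×10^8 km; r₂ = 0.438 × 1.496×10^8 = 6.55248×10^7 km.
The Hohmann ellipse has a_t = (r₁ + r₂)/2 = 1.187824×10^8 km.
Half the transfer-orbit period gives t = π√(a_t³/μ) = 1.116×10^7 s.
Converting: 1.116×10^7 s ÷ 3.15576×10^7 s/year (365.25 × 86400) = 0.354 years.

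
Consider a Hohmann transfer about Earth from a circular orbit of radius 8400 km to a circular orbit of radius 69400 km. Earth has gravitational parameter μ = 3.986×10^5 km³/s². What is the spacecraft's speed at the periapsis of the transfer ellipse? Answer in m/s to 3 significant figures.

v = 9200 m/s

Semi-major axis of the transfer orbit: a_t = (8400 + 69400)/2 = 38900 km.
The periapsis of the transfer ellipse is at r = 8400 km.
From the vis-viva equation, v = √[μ(2/r − 1/a_t)] = 9.201 km/s.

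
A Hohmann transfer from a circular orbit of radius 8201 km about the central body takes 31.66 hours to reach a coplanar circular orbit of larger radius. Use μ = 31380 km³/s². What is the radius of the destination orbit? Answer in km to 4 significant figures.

Transfer time t = 31.66 hours = 1.13976×10^5 s, and t = π√(a_t³/μ).
So a_t = (μ t²/π²)^(1/3) = (31380 × (1.13976×10^5)² / π²)^(1/3) = 34567 km.
Since a_t = (r₁ + r₂)/2, r₂ = 2a_t − r₁ = 2×34567 − 8201 = 60933 km.

r₂ = 60930 km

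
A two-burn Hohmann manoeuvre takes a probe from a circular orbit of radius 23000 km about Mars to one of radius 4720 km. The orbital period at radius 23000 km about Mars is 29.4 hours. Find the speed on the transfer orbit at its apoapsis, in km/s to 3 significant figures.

From Kepler's third law T² = 4π²r³/μ at r = 23000 km, T = 29.4 hours = 29.4 × 3600 s = 1.0584×10^5 s: μ = 4π²r³/T² = 42878.9 km³/s².
The Hohmann ellipse has a_t = (r₁ + r₂)/2 = 13860 km.
The apoapsis of the transfer ellipse is at r = 23000 km.
From the vis-viva equation, v = √[μ(2/r − 1/a_t)] = 0.7968 km/s.

v = 0.797 km/s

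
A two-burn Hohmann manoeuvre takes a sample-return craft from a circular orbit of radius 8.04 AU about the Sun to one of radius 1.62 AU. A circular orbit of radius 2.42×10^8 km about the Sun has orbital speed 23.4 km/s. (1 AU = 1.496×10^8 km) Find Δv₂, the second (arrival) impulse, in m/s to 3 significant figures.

Δv₂ = 6790 m/s

From the circular-orbit relation v² = μ/r at r = 2.42×10^8 km: μ = v²r = (23.4)² × 2.42×10^8 = 1.32510×10^11 km³/s².
In km: r₁ = 8.04 × 1.496×10^8 = 1.202784×10^9 km; r₂ = 1.62 × 1.496×10^8 = 2.42352×10^8 km.
Transfer-ellipse semi-major axis a_t = (r₁ + r₂)/2 = (1.202784×10^9 + 2.42352×10^8)/2 = 7.22568×10^8 km.
Circular speed at r = 2.42352×10^8 km: v_c = √(μ/r) = 23.383 km/s.
Transfer-orbit speed at the same r (vis-viva, a = a_t): v_t = √[μ(2/r − 1/a_t)] = 30.169 km/s.
Δv₂ = |v_t − v_c| = |30.169 − 23.383| = 6.786 km/s.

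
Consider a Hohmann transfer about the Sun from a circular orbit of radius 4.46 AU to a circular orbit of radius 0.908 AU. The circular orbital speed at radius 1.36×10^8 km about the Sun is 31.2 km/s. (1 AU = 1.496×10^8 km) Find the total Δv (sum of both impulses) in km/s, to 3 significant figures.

Δv = 14.9 km/s

From the circular-orbit relation v² = μ/r at r = 1.36×10^8 km: μ = v²r = (31.2)² × 1.36×10^8 = 1.32388×10^11 km³/s².
In km: r₁ = 4.46 × 1.496×10^8 = 6.67216×10^8 km; r₂ = 0.908 × 1.496×10^8 = 1.358368×10^8 km.
Semi-major axis of the transfer orbit: a_t = (6.67216×10^8 + 1.358368×10^8)/2 = 4.015264×10^8 km.
At r₁ the circular-orbit speed is v₁ = √(μ/r₁) = 14.086 km/s.
On the transfer ellipse at r₁, vis-viva gives v_a = √[μ(2/r₁ − 1/a_t)] = 8.1930 km/s.
First burn Δv₁ = |v_a − v₁| = 5.893 km/s.
Circular speed at r₂: v₂ = √(μ/r₂) = 31.219 km/s.
Transfer-orbit speed at r₂: v_p = √[μ(2/r₂ − 1/a_t)] = 40.243 km/s.
Second burn Δv₂ = |v₂ − v_p| = 9.024 km/s.
Total Δv = Δv₁ + Δv₂ = 14.92 km/s.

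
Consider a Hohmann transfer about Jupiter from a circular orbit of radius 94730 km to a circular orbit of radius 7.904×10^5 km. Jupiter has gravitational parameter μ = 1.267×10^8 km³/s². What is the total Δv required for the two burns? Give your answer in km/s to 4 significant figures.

Δv = 19.11 km/s

The Hohmann ellipse has a_t = (r₁ + r₂)/2 = 4.42565×10^5 km.
Circular speed at r₁: v₁ = √(μ/r₁) = √(1.267×10^8/94730) = 36.5716 km/s.
Transfer-orbit speed at r₁ (vis-viva equation): v_p = √[μ(2/r₁ − 1/a_t)] = 48.8742 km/s.
First burn Δv₁ = |v_p − v₁| = 12.303 km/s.
At r₂, v₂ = √(μ/r₂) = 12.6609 km/s.
Transfer-orbit speed at r₂: v_a = √[μ(2/r₂ − 1/a_t)] = 5.85760 km/s.
Second burn Δv₂ = |v₂ − v_a| = 6.8033 km/s.
Total Δv = Δv₁ + Δv₂ = 19.11 km/s.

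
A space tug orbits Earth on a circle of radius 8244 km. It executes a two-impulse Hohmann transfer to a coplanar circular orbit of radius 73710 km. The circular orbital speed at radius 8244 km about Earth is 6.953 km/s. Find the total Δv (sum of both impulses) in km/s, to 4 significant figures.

Δv = 3.655 km/s

From the circular-orbit relation v² = μ/r at r = 8244 km: μ = v²r = (6.953)² × 8244 = 3.98550×10^5 km³/s².
Transfer-ellipse semi-major axis a_t = (r₁ + r₂)/2 = (8244 + 73710)/2 = 40977 km.
Circular speed at r₁: v₁ = √(μ/r₁) = √(3.98550×10^5/8244) = 6.9530 km/s.
Transfer-orbit speed at r₁ (v² = μ(2/r − 1/a)): v_p = √[μ(2/r₁ − 1/a_t)] = 9.3254 km/s.
First burn Δv₁ = |v_p − v₁| = 2.3724 km/s.
At r₂, v₂ = √(μ/r₂) = 2.3253 km/s.
Transfer-orbit speed at r₂: v_a = √[μ(2/r₂ − 1/a_t)] = 1.0430 km/s.
Second burn Δv₂ = |v₂ − v_a| = 1.2823 km/s.
Δv = Δv₁ + Δv₂ = 2.3724 + 1.2823 = 3.655 km/s.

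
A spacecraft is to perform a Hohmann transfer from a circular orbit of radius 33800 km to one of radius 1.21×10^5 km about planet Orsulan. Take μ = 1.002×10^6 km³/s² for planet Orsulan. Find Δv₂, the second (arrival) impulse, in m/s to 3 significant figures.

Transfer-ellipse semi-major axis a_t = (r₁ + r₂)/2 = (33800 + 1.210×10^5)/2 = 77400 km.
On the circular orbit at r = 1.210×10^5 km, v_c = √(μ/r) = 2.878 km/s.
Transfer-orbit speed at the same r (vis-viva, a = a_t): v_t = √[μ(2/r − 1/a_t)] = 1.902 km/s.
Δv₂ = |v_t − v_c| = |1.902 − 2.878| = 0.9760 km/s.

Δv₂ = 976 m/s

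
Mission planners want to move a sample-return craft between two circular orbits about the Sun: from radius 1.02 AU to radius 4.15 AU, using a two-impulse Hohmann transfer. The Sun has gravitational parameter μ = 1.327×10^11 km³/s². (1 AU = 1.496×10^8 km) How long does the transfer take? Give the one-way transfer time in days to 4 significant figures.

t = 759.1 days

In km: r₁ = 1.02 × 1.496×10^8 = 1.52592×10^8 km; r₂ = 4.15 × 1.496×10^8 = 6.2084×10^8 km.
Semi-major axis of the transfer orbit: a_t = (1.52592×10^8 + 6.2084×10^8)/2 = 3.86716×10^8 km.
Half the transfer-orbit period gives t = π√(a_t³/μ) = 6.5585×10^7 s.
Converting: 6.5585×10^7 s ÷ 86400 s/day = 759.1 days.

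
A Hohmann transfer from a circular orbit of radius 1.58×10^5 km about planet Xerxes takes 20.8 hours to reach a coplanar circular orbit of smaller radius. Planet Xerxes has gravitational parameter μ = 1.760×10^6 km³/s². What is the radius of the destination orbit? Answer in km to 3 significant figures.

Transfer time t = 20.8 hours = 74880 s, and t = π√(a_t³/μ).
So a_t = (μ t²/π²)^(1/3) = (1.760×10^6 × (74880)² / π²)^(1/3) = 99996 km.
Since a_t = (r₁ + r₂)/2, r₂ = 2a_t − r₁ = 2×99996 − 1.580×10^5 = 41992 km.

r₂ = 42000 km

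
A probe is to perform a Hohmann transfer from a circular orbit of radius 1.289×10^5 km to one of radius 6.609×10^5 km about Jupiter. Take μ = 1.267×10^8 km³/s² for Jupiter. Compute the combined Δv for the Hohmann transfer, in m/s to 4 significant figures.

Semi-major axis of the transfer orbit: a_t = (1.289×10^5 + 6.609×10^5)/2 = 3.949×10^5 km.
Circular speed at r₁: v₁ = √(μ/r₁) = √(1.267×10^8/1.289×10^5) = 31.352 km/s.
Transfer-orbit speed at r₁ (vis-viva): v_p = √[μ(2/r₁ − 1/a_t)] = 40.559 km/s.
First burn Δv₁ = |v_p − v₁| = 9.207 km/s.
At r₂, v₂ = √(μ/r₂) = 13.8459 km/s.
Transfer-orbit speed at r₂: v_a = √[μ(2/r₂ − 1/a_t)] = 7.91049 km/s.
Second burn Δv₂ = |v₂ − v_a| = 5.935 km/s.
Total Δv = Δv₁ + Δv₂ = 15.14 km/s.

Δv = 15140 m/s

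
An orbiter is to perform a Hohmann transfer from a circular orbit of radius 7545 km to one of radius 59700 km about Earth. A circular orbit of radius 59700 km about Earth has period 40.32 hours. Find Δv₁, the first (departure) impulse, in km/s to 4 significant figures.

Δv₁ = 2.417 km/s

From Kepler's third law T² = 4π²r³/μ at r = 59700 km, T = 40.32 hours = 40.32 × 3600 s = 1.45152×10^5 s: μ = 4π²r³/T² = 3.98691×10^5 km³/s².
The Hohmann ellipse has a_t = (r₁ + r₂)/2 = 33622.5 km.
On the circular orbit at r = 7545 km, v_c = √(μ/r) = 7.269 km/s.
Transfer-orbit speed at the same r (vis-viva, a = a_t): v_t = √[μ(2/r − 1/a_t)] = 9.686 km/s.
Δv₁ = |v_t − v_c| = |9.686 − 7.269| = 2.417 km/s.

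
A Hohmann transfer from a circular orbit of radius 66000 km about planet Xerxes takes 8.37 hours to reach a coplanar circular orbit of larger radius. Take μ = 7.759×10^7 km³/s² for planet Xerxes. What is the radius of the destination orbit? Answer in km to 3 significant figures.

Transfer time t = 8.37 hours = 30132 s, and t = π√(a_t³/μ).
So a_t = (μ t²/π²)^(1/3) = (7.759×10^7 × (30132)² / π²)^(1/3) = 1.9254×10^5 km.
Since a_t = (r₁ + r₂)/2, r₂ = 2a_t − r₁ = 2×1.9254×10^5 − 66000 = 3.1908×10^5 km.

r₂ = 3.19×10^5 km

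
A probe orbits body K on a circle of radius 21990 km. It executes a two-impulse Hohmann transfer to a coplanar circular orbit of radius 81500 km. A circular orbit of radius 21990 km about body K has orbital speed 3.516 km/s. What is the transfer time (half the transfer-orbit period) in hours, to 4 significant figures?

From the circular-orbit relation v² = μ/r at r = 21990 km: μ = v²r = (3.516)² × 21990 = 2.71846×10^5 km³/s².
Transfer-ellipse semi-major axis a_t = (r₁ + r₂)/2 = (21990 + 81500)/2 = 51745 km.
Half the transfer-orbit period gives t = π√(a_t³/μ) = 70920 s.
Converting: 70920 s ÷ 3600 s/hour = 19.70 hours.

t = 19.70 hours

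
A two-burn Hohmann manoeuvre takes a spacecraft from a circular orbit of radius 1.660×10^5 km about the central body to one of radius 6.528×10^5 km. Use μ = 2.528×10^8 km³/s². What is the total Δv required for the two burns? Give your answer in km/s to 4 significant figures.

Δv = 17.40 km/s

Transfer-ellipse semi-major axis a_t = (r₁ + r₂)/2 = (1.660×10^5 + 6.528×10^5)/2 = 4.094×10^5 km.
Circular speed at r₁: v₁ = √(μ/r₁) = √(2.528×10^8/1.660×10^5) = 39.024 km/s.
On the transfer ellipse at r₁, vis-viva equation gives v_p = √[μ(2/r₁ − 1/a_t)] = 49.278 km/s.
First burn Δv₁ = |v_p − v₁| = 10.25 km/s.
Circular speed at r₂: v₂ = √(μ/r₂) = 19.679 km/s.
Transfer-orbit speed at r₂: v_a = √[μ(2/r₂ − 1/a_t)] = 12.531 km/s.
Second burn Δv₂ = |v₂ − v_a| = 7.148 km/s.
Total Δv = Δv₁ + Δv₂ = 17.40 km/s.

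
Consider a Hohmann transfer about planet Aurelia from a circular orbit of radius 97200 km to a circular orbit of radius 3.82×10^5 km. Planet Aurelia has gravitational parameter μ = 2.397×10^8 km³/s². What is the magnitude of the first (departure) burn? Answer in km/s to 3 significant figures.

Δv₁ = 13.0 km/s

Transfer-ellipse semi-major axis a_t = (r₁ + r₂)/2 = (97200 + 3.820×10^5)/2 = 2.396×10^5 km.
On the circular orbit at r = 97200 km, v_c = √(μ/r) = 49.66 km/s.
Transfer-orbit speed at the same r (vis-viva, a = a_t): v_t = √[μ(2/r − 1/a_t)] = 62.70 km/s.
Δv₁ = |v_t − v_c| = |62.70 − 49.66| = 13.04 km/s.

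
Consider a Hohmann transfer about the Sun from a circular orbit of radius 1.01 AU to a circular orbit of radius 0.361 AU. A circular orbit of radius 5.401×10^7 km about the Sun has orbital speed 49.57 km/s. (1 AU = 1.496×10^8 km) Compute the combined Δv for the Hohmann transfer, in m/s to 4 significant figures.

Δv = 18730 m/s

From the circular-orbit relation v² = μ/r at r = 5.401×10^7 km: μ = v²r = (49.57)² × 5.401×10^7 = 1.32713×10^11 km³/s².
In km: r₁ = 1.01 × 1.496×10^8 = 1.51096×10^8 km; r₂ = 0.361 × 1.496×10^8 = 5.40056×10^7 km.
Transfer-ellipse semi-major axis a_t = (r₁ + r₂)/2 = (1.51096×10^8 + 5.40056×10^7)/2 = 1.025508×10^8 km.
At r₁ the circular-orbit speed is v₁ = √(μ/r₁) = 29.64 km/s.
On the transfer ellipse at r₁, vis-viva gives v_a = √[μ(2/r₁ − 1/a_t)] = 21.51 km/s.
First burn Δv₁ = |v_a − v₁| = 8.130 km/s.
At r₂, v₂ = √(μ/r₂) = 49.57 km/s.
Transfer-orbit speed at r₂: v_p = √[μ(2/r₂ − 1/a_t)] = 60.17 km/s.
Second burn Δv₂ = |v₂ − v_p| = 10.60 km/s.
Δv = Δv₁ + Δv₂ = 8.130 + 10.60 = 18.73 km/s.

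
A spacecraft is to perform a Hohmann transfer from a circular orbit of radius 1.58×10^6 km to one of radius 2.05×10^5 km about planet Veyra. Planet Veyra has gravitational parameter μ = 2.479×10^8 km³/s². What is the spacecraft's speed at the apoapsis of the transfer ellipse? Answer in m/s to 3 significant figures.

v = 6000 m/s

Transfer-ellipse semi-major axis a_t = (r₁ + r₂)/2 = (1.580×10^6 + 2.050×10^5)/2 = 8.925×10^5 km.
At apoapsis, r = 1.580×10^6 km.
Applying v² = μ(2/r − 1/a_t): v = 6.003 km/s.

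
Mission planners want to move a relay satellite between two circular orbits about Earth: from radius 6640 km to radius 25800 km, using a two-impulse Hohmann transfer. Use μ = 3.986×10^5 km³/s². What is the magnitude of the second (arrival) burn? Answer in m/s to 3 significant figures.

Transfer-ellipse semi-major axis a_t = (r₁ + r₂)/2 = (6640 + 25800)/2 = 16220 km.
On the circular orbit at r = 25800 km, v_c = √(μ/r) = 3.931 km/s.
Transfer-orbit speed at the same r (vis-viva, a = a_t): v_t = √[μ(2/r − 1/a_t)] = 2.515 km/s.
Δv₂ = |v_t − v_c| = |2.515 − 3.931| = 1.416 km/s.

Δv₂ = 1420 m/s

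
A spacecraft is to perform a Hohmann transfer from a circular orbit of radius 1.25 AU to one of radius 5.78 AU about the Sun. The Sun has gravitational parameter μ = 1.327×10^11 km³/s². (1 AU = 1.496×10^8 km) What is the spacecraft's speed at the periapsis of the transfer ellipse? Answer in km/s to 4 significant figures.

v = 34.16 km/s

In km: r₁ = 1.25 × 1.496×10^8 = 1.870×10^8 km; r₂ = 5.78 × 1.496×10^8 = 8.64688×10^8 km.
Transfer-ellipse semi-major axis a_t = (r₁ + r₂)/2 = (1.870×10^8 + 8.64688×10^8)/2 = 5.25844×10^8 km.
The periapsis of the transfer ellipse is at r = 1.870×10^8 km.
Applying v² = μ(2/r − 1/a_t): v = 34.16 km/s.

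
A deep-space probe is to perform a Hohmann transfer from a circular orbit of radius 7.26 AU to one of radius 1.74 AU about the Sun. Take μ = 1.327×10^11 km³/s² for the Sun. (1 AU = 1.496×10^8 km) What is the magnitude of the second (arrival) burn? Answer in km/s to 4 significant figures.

Δv₂ = 6.100 km/s

In km: r₁ = 7.26 × 1.496×10^8 = 1.086096×10^9 km; r₂ = 1.74 × 1.496×10^8 = 2.60304×10^8 km.
Transfer-ellipse semi-major axis a_t = (r₁ + r₂)/2 = (1.086096×10^9 + 2.60304×10^8)/2 = 6.732×10^8 km.
On the circular orbit at r = 2.60304×10^8 km, v_c = √(μ/r) = 22.58 km/s.
Vis-viva on the transfer ellipse at r = 2.60304×10^8 km gives v_t = √[μ(2/r − 1/a_t)] = 28.68 km/s.
Δv₂ = |v_t − v_c| = |28.68 − 22.58| = 6.100 km/s.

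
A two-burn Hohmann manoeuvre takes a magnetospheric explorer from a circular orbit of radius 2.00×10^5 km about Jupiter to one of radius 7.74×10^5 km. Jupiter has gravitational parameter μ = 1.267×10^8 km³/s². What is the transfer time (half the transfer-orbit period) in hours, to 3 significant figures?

Semi-major axis of the transfer orbit: a_t = (2.000×10^5 + 7.740×10^5)/2 = 4.870×10^5 km.
Transfer time t = π√(a_t³/μ) = π√((4.870×10^5)³ / 1.267×10^8) = 94850 s.
Converting: 94850 s ÷ 3600 s/hour = 26.3 hours.

t = 26.3 hours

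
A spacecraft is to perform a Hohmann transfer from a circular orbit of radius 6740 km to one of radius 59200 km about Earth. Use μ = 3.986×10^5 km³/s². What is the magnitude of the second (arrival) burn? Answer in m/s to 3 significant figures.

Δv₂ = 1420 m/s

Semi-major axis of the transfer orbit: a_t = (6740 + 59200)/2 = 32970 km.
Circular speed at r = 59200 km: v_c = √(μ/r) = 2.595 km/s.
Vis-viva on the transfer ellipse at r = 59200 km gives v_t = √[μ(2/r − 1/a_t)] = 1.173 km/s.
Δv₂ = |v_t − v_c| = |1.173 − 2.595| = 1.422 km/s.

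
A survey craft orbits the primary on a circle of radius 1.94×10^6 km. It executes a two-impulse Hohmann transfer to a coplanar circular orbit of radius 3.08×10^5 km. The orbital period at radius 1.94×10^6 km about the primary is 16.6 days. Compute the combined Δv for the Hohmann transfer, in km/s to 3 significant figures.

From Kepler's third law T² = 4π²r³/μ at r = 1.94×10^6 km, T = 16.6 days = 16.6 × 86400 s = 1.43424×10^6 s: μ = 4π²r³/T² = 1.40127×10^8 km³/s².
Semi-major axis of the transfer orbit: a_t = (1.940×10^6 + 3.080×10^5)/2 = 1.124×10^6 km.
Circular speed at r₁: v₁ = √(μ/r₁) = √(1.40127×10^8/1.940×10^6) = 8.499 km/s.
Transfer-orbit speed at r₁ (vis-viva equation): v_a = √[μ(2/r₁ − 1/a_t)] = 4.449 km/s.
First burn Δv₁ = |v_a − v₁| = 4.050 km/s.
At r₂, v₂ = √(μ/r₂) = 21.32973 km/s.
Transfer-orbit speed at r₂: v_p = √[μ(2/r₂ − 1/a_t)] = 28.02225 km/s.
Second burn Δv₂ = |v₂ − v_p| = 6.693 km/s.
Δv = Δv₁ + Δv₂ = 4.050 + 6.693 = 10.74 km/s.

Δv = 10.7 km/s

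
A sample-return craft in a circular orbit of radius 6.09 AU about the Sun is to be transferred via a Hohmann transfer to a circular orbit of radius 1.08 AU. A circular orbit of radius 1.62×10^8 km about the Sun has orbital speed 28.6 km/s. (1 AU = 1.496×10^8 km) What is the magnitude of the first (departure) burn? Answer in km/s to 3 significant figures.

Δv₁ = 5.44 km/s

From the circular-orbit relation v² = μ/r at r = 1.62×10^8 km: μ = v²r = (28.6)² × 1.62×10^8 = 1.32510×10^11 km³/s².
In km: r₁ = 6.09 × 1.496×10^8 = 9.11064×10^8 km; r₂ = 1.08 × 1.496×10^8 = 1.61568×10^8 km.
Semi-major axis of the transfer orbit: a_t = (9.11064×10^8 + 1.61568×10^8)/2 = 5.36316×10^8 km.
On the circular orbit at r = 9.11064×10^8 km, v_c = √(μ/r) = 12.06 km/s.
Vis-viva on the transfer ellipse at r = 9.11064×10^8 km gives v_t = √[μ(2/r − 1/a_t)] = 6.619 km/s.
Δv₁ = |v_t − v_c| = |6.619 − 12.06| = 5.441 km/s.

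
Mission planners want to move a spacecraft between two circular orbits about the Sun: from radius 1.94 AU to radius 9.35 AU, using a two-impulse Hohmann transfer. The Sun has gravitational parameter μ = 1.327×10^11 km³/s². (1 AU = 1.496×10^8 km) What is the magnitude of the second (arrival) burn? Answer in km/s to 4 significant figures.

In km: r₁ = 1.94 × 1.496×10^8 = 2.90224×10^8 km; r₂ = 9.35 × 1.496×10^8 = 1.39876×10^9 km.
Transfer-ellipse semi-major axis a_t = (r₁ + r₂)/2 = (2.90224×10^8 + 1.39876×10^9)/2 = 8.44492×10^8 km.
Circular speed at r = 1.39876×10^9 km: v_c = √(μ/r) = 9.740 km/s.
Transfer-orbit speed at the same r (vis-viva, a = a_t): v_t = √[μ(2/r − 1/a_t)] = 5.710 km/s.
Δv₂ = |v_t − v_c| = |5.710 − 9.740| = 4.030 km/s.

Δv₂ = 4.030 km/s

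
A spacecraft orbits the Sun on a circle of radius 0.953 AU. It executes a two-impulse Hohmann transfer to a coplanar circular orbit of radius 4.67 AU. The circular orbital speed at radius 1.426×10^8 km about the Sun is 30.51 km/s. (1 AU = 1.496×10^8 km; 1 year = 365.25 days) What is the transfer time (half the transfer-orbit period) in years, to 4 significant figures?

From the circular-orbit relation v² = μ/r at r = 1.426×10^8 km: μ = v²r = (30.51)² × 1.426×10^8 = 1.32741×10^11 km³/s².
In km: r₁ = 0.953 × 1.496×10^8 = 1.425688×10^8 km; r₂ = 4.67 × 1.496×10^8 = 6.98632×10^8 km.
Semi-major axis of the transfer orbit: a_t = (1.425688×10^8 + 6.98632×10^8)/2 = 4.206004×10^8 km.
Half the transfer-orbit period gives t = π√(a_t³/μ) = 7.438×10^7 s.
Converting: 7.438×10^7 s ÷ 3.15576×10^7 s/year (365.25 × 86400) = 2.357 years.

t = 2.357 years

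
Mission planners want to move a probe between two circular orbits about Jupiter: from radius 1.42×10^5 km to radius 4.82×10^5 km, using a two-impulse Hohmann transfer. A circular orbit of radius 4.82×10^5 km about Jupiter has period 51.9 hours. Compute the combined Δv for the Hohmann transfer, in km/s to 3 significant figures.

Δv = 12.5 km/s

From Kepler's third law T² = 4π²r³/μ at r = 4.82×10^5 km, T = 51.9 hours = 51.9 × 3600 s = 1.8684×10^5 s: μ = 4π²r³/T² = 1.26637×10^8 km³/s².
Transfer-ellipse semi-major axis a_t = (r₁ + r₂)/2 = (1.420×10^5 + 4.820×10^5)/2 = 3.120×10^5 km.
At r₁ the circular-orbit speed is v₁ = √(μ/r₁) = 29.863 km/s.
Transfer-orbit speed at r₁ (v² = μ(2/r − 1/a)): v_p = √[μ(2/r₁ − 1/a_t)] = 37.118 km/s.
First burn Δv₁ = |v_p − v₁| = 7.255 km/s.
At r₂, v₂ = √(μ/r₂) = 16.209 km/s.
Transfer-orbit speed at r₂: v_a = √[μ(2/r₂ − 1/a_t)] = 10.935 km/s.
Second burn Δv₂ = |v₂ − v_a| = 5.274 km/s.
Total Δv = Δv₁ + Δv₂ = 12.53 km/s.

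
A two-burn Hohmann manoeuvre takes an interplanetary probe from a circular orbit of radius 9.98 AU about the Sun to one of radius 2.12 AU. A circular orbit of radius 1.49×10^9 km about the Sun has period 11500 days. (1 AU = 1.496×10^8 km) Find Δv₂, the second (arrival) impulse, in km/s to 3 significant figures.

Δv₂ = 5.81 km/s

From Kepler's third law T² = 4π²r³/μ at r = 1.49×10^9 km, T = 11500 days = 11500 × 86400 s = 9.936×10^8 s: μ = 4π²r³/T² = 1.32280×10^11 km³/s².
In km: r₁ = 9.98 × 1.496×10^8 = 1.493008×10^9 km; r₂ = 2.12 × 1.496×10^8 = 3.17152×10^8 km.
Semi-major axis of the transfer orbit: a_t = (1.493008×10^9 + 3.17152×10^8)/2 = 9.0508×10^8 km.
On the circular orbit at r = 3.17152×10^8 km, v_c = √(μ/r) = 20.423 km/s.
Vis-viva on the transfer ellipse at r = 3.17152×10^8 km gives v_t = √[μ(2/r − 1/a_t)] = 26.230 km/s.
Δv₂ = |v_t − v_c| = |26.230 − 20.423| = 5.807 km/s.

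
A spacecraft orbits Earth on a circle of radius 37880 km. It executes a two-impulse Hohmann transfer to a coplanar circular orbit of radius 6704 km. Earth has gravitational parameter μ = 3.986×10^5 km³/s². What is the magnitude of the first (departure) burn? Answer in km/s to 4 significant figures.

Semi-major axis of the transfer orbit: a_t = (37880 + 6704)/2 = 22292 km.
Circular speed at r = 37880 km: v_c = √(μ/r) = 3.244 km/s.
Transfer-orbit speed at the same r (vis-viva, a = a_t): v_t = √[μ(2/r − 1/a_t)] = 1.779 km/s.
Δv₁ = |v_t − v_c| = |1.779 − 3.244| = 1.465 km/s.

Δv₁ = 1.465 km/s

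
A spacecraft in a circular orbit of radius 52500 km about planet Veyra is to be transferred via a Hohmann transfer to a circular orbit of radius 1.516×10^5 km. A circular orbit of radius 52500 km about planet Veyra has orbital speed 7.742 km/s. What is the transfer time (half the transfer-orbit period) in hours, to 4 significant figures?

From the circular-orbit relation v² = μ/r at r = 52500 km: μ = v²r = (7.742)² × 52500 = 3.14677×10^6 km³/s².
Semi-major axis of the transfer orbit: a_t = (52500 + 1.516×10^5)/2 = 1.0205×10^5 km.
Transfer time t = π√(a_t³/μ) = π√((1.0205×10^5)³ / 3.14677×10^6) = 57730 s.
Converting: 57730 s ÷ 3600 s/hour = 16.04 hours.

t = 16.04 hours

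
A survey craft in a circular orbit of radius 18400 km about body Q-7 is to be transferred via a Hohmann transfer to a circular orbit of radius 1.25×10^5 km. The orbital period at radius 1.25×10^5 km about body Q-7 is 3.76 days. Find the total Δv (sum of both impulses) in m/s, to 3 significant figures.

From Kepler's third law T² = 4π²r³/μ at r = 1.25×10^5 km, T = 3.76 days = 3.76 × 86400 s = 3.24864×10^5 s: μ = 4π²r³/T² = 7.30612×10^5 km³/s².
The Hohmann ellipse has a_t = (r₁ + r₂)/2 = 71700 km.
Circular speed at r₁: v₁ = √(μ/r₁) = √(7.30612×10^5/18400) = 6.301 km/s.
Transfer-orbit speed at r₁ (v² = μ(2/r − 1/a)): v_p = √[μ(2/r₁ − 1/a_t)] = 8.320 km/s.
First burn Δv₁ = |v_p − v₁| = 2.019 km/s.
At r₂, v₂ = √(μ/r₂) = 2.418 km/s.
Transfer-orbit speed at r₂: v_a = √[μ(2/r₂ − 1/a_t)] = 1.225 km/s.
Second burn Δv₂ = |v₂ − v_a| = 1.193 km/s.
Δv = Δv₁ + Δv₂ = 2.019 + 1.193 = 3.212 km/s.

Δv = 3210 m/s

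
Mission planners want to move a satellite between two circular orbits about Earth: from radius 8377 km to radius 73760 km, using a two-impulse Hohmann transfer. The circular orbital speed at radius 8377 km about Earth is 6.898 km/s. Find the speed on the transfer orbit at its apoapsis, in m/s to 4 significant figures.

v = 1050 m/s

From the circular-orbit relation v² = μ/r at r = 8377 km: μ = v²r = (6.898)² × 8377 = 3.98598×10^5 km³/s².
Transfer-ellipse semi-major axis a_t = (r₁ + r₂)/2 = (8377 + 73760)/2 = 41068.5 km.
At apoapsis, r = 73760 km.
Applying v² = μ(2/r − 1/a_t): v = 1.050 km/s.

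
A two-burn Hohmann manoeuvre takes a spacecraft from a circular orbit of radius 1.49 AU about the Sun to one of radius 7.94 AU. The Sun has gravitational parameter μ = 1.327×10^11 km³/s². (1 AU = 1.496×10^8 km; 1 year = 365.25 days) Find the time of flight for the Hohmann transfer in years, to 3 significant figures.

t = 5.12 years

In km: r₁ = 1.49 × 1.496×10^8 = 2.22904×10^8 km; r₂ = 7.94 × 1.496×10^8 = 1.187824×10^9 km.
Semi-major axis of the transfer orbit: a_t = (2.22904×10^8 + 1.187824×10^9)/2 = 7.05364×10^8 km.
Half the transfer-orbit period gives t = π√(a_t³/μ) = 1.616×10^8 s.
Converting: 1.616×10^8 s ÷ 3.15576×10^7 s/year (365.25 × 86400) = 5.12 years.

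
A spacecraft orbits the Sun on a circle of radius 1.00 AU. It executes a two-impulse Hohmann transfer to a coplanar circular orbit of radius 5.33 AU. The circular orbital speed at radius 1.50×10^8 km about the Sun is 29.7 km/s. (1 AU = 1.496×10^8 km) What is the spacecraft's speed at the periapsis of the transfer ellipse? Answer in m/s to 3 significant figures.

From the circular-orbit relation v² = μ/r at r = 1.50×10^8 km: μ = v²r = (29.7)² × 1.50×10^8 = 1.32313×10^11 km³/s².
In km: r₁ = 1.00 × 1.496×10^8 = 1.496×10^8 km; r₂ = 5.33 × 1.496×10^8 = 7.97368×10^8 km.
Semi-major axis of the transfer orbit: a_t = (1.496×10^8 + 7.97368×10^8)/2 = 4.73484×10^8 km.
The periapsis of the transfer ellipse is at r = 1.496×10^8 km.
From the vis-viva equation, v = √[μ(2/r − 1/a_t)] = 38.59 km/s.

v = 38600 m/s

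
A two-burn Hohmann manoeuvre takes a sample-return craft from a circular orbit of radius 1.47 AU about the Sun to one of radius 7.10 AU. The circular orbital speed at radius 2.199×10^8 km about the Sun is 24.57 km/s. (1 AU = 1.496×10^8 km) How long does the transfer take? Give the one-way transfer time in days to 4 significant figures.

From the circular-orbit relation v² = μ/r at r = 2.199×10^8 km: μ = v²r = (24.57)² × 2.199×10^8 = 1.32750×10^11 km³/s².
In km: r₁ = 1.47 × 1.496×10^8 = 2.19912×10^8 km; r₂ = 7.10 × 1.496×10^8 = 1.06216×10^9 km.
Transfer-ellipse semi-major axis a_t = (r₁ + r₂)/2 = (2.19912×10^8 + 1.06216×10^9)/2 = 6.41036×10^8 km.
Transfer time t = π√(a_t³/μ) = π√((6.41036×10^8)³ / 1.32750×10^11) = 1.3994×10^8 s.
Converting: 1.3994×10^8 s ÷ 86400 s/day = 1620 days.

t = 1620 days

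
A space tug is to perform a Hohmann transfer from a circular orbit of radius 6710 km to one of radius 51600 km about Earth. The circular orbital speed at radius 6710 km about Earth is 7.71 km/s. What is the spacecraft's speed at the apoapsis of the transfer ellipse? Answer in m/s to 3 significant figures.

v = 1330 m/s

From the circular-orbit relation v² = μ/r at r = 6710 km: μ = v²r = (7.71)² × 6710 = 3.98870×10^5 km³/s².
The Hohmann ellipse has a_t = (r₁ + r₂)/2 = 29155 km.
The apoapsis of the transfer ellipse is at r = 51600 km.
Vis-viva: v = √[μ(2/r − 1/a_t)] = √[3.98870×10^5 × (2/51600 − 1/29155)] = 1.334 km/s.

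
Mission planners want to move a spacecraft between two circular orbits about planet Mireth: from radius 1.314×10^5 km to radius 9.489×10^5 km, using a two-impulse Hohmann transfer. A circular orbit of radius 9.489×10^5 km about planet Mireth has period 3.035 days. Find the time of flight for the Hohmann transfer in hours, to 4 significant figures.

From Kepler's third law T² = 4π²r³/μ at r = 9.489×10^5 km, T = 3.035 days = 3.035 × 86400 s = 2.62224×10^5 s: μ = 4π²r³/T² = 4.90542×10^8 km³/s².
Semi-major axis of the transfer orbit: a_t = (1.314×10^5 + 9.489×10^5)/2 = 5.4015×10^5 km.
Transfer time t = π√(a_t³/μ) = π√((5.4015×10^5)³ / 4.90542×10^8) = 56310 s.
Converting: 56310 s ÷ 3600 s/hour = 15.64 hours.

t = 15.64 hours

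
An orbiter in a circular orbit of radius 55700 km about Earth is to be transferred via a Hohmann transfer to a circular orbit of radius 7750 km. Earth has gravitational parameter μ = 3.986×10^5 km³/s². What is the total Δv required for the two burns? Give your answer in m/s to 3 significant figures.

Δv = 3680 m/s

The Hohmann ellipse has a_t = (r₁ + r₂)/2 = 31725 km.
Circular speed at r₁: v₁ = √(μ/r₁) = √(3.986×10^5/55700) = 2.675 km/s.
On the transfer ellipse at r₁, v² = μ(2/r − 1/a) gives v_a = √[μ(2/r₁ − 1/a_t)] = 1.322 km/s.
First burn Δv₁ = |v_a − v₁| = 1.353 km/s.
At r₂, v₂ = √(μ/r₂) = 7.172 km/s.
Transfer-orbit speed at r₂: v_p = √[μ(2/r₂ − 1/a_t)] = 9.503 km/s.
Second burn Δv₂ = |v₂ − v_p| = 2.331 km/s.
Total Δv = Δv₁ + Δv₂ = 3.684 km/s.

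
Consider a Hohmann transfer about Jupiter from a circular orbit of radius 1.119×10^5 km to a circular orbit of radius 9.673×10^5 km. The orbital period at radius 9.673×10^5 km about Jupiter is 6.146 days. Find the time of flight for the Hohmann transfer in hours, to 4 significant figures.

t = 30.73 hours

From Kepler's third law T² = 4π²r³/μ at r = 9.673×10^5 km, T = 6.146 days = 6.146 × 86400 s = 5.310144×10^5 s: μ = 4π²r³/T² = 1.26716×10^8 km³/s².
Semi-major axis of the transfer orbit: a_t = (1.119×10^5 + 9.673×10^5)/2 = 5.396×10^5 km.
Transfer time t = π√(a_t³/μ) = π√((5.396×10^5)³ / 1.26716×10^8) = 1.1062×10^5 s.
Converting: 1.1062×10^5 s ÷ 3600 s/hour = 30.73 hours.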